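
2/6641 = 2/6641 = 0.00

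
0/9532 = 0= 0.00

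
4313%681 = 227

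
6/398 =3/199 = 0.02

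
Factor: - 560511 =  -  3^2*7^2*31^1* 41^1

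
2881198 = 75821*38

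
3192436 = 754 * 4234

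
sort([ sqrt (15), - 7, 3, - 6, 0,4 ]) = [ - 7,-6, 0,3,sqrt( 15),  4]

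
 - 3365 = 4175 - 7540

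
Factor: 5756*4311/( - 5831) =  - 2^2 * 3^2*7^(- 3 )*17^(-1)*479^1*1439^1 = -24814116/5831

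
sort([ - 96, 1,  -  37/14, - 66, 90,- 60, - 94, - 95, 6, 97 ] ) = [ - 96,-95,-94, - 66, - 60, - 37/14, 1, 6,90, 97 ] 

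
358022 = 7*51146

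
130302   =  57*2286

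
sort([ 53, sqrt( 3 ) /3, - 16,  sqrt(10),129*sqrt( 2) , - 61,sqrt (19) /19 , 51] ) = [-61, - 16, sqrt(19)/19,sqrt( 3 )/3, sqrt( 10 ),51,53,129 * sqrt(2) ] 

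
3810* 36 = 137160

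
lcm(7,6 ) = 42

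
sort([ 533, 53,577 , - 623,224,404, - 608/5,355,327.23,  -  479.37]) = [ - 623, - 479.37, - 608/5,  53,224,327.23,  355,404,533,577]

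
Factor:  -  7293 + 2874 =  - 4419 = - 3^2*491^1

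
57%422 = 57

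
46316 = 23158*2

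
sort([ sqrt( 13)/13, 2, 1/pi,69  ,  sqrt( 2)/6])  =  [ sqrt( 2)/6,sqrt( 13)/13,1/pi,2, 69 ] 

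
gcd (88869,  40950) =3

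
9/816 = 3/272 = 0.01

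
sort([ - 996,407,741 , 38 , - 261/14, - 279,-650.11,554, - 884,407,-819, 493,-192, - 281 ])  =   [  -  996, -884, - 819,-650.11, - 281, - 279, - 192,-261/14,38, 407,407,493, 554,  741 ] 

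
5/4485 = 1/897 = 0.00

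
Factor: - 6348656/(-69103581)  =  2^4*3^ (-1)*463^1*601^(  -  1)*857^1*38327^( - 1) 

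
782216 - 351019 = 431197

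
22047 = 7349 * 3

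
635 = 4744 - 4109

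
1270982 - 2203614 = - 932632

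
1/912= 1/912 = 0.00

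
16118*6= 96708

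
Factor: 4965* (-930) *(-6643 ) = 30673720350 = 2^1*3^2* 5^2*7^1 * 13^1 * 31^1*73^1*331^1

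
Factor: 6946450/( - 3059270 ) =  - 5^1*7^1*89^1*223^1*305927^( - 1)  =  - 694645/305927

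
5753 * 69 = 396957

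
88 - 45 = 43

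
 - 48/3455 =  - 48/3455= - 0.01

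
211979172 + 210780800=422759972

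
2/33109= 2/33109 = 0.00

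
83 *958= 79514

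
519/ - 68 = -519/68 = - 7.63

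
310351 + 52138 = 362489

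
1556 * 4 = 6224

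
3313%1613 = 87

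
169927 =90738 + 79189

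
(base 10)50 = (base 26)1o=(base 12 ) 42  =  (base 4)302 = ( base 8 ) 62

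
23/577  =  23/577 =0.04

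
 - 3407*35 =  - 119245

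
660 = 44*15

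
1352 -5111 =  - 3759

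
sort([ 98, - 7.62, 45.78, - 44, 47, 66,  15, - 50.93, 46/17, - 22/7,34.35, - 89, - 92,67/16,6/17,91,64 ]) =[-92, - 89, - 50.93, - 44, - 7.62, - 22/7, 6/17,46/17,67/16, 15, 34.35, 45.78, 47,64,66, 91, 98]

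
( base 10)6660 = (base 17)160D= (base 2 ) 1101000000100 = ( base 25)AGA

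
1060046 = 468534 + 591512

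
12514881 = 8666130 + 3848751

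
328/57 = 5+43/57 =5.75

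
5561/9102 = 5561/9102 = 0.61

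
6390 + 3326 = 9716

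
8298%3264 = 1770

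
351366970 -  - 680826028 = 1032192998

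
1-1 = 0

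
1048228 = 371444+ 676784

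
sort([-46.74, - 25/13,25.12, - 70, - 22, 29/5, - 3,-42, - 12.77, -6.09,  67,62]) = [ - 70, - 46.74, -42,- 22,  -  12.77, - 6.09, - 3, - 25/13 , 29/5,25.12,62,67]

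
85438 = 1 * 85438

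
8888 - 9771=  - 883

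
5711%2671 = 369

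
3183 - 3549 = - 366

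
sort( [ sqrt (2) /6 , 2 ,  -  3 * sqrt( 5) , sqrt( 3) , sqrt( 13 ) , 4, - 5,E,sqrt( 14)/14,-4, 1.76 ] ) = [  -  3 * sqrt( 5 ) , - 5,-4,sqrt(2 ) /6, sqrt( 14 ) /14, sqrt(3),1.76,2, E,sqrt(13), 4 ]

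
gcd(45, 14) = 1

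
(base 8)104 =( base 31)26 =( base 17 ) 40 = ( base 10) 68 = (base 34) 20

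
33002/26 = 1269 + 4/13 = 1269.31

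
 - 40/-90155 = 8/18031 = 0.00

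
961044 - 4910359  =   - 3949315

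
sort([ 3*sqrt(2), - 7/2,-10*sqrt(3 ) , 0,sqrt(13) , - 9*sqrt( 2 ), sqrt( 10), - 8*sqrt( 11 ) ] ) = [ - 8*sqrt(11), - 10*sqrt(3 ), - 9* sqrt(2), - 7/2,0, sqrt(10 ),sqrt(13 ), 3*sqrt( 2)]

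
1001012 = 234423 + 766589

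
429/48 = 8+15/16 =8.94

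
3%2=1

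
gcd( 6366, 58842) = 6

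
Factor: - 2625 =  - 3^1*5^3*7^1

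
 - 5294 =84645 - 89939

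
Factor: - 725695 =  - 5^1*145139^1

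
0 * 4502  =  0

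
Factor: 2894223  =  3^1*191^1*5051^1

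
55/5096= 55/5096=0.01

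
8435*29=244615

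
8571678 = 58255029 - 49683351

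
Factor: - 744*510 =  - 379440 = - 2^4*3^2*5^1*17^1*31^1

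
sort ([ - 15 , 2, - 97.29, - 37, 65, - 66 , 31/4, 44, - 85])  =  [ - 97.29, - 85,-66, - 37 ,-15,2,31/4,  44, 65] 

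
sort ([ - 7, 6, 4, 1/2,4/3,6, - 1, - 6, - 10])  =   [ - 10, - 7, - 6, - 1,  1/2,4/3,4,6, 6] 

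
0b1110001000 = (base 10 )904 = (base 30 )104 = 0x388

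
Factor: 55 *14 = 2^1*5^1*7^1*11^1 = 770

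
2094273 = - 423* (- 4951 )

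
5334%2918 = 2416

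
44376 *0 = 0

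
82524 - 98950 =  - 16426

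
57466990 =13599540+43867450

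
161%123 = 38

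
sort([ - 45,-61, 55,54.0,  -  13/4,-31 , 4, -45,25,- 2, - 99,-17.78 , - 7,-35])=[- 99, - 61, - 45, - 45,- 35, - 31  , - 17.78, - 7, - 13/4, - 2,4,25,54.0,55 ] 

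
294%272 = 22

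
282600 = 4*70650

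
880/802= 1+39/401 = 1.10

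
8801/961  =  8801/961 = 9.16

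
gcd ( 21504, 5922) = 42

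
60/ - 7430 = - 1 + 737/743 = -0.01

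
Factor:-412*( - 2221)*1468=2^4*103^1*367^1*2221^1  =  1343296336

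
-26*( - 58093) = 1510418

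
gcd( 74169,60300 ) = 603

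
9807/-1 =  - 9807/1 = - 9807.00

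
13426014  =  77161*174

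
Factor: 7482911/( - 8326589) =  - 53^1*59^1*2393^1*8326589^( - 1)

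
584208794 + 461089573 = 1045298367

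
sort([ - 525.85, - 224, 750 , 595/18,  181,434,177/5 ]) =[ - 525.85, - 224, 595/18,177/5, 181,434, 750 ]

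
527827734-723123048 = -195295314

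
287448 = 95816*3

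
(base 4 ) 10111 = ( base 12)1B1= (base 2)100010101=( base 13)184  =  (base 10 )277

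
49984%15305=4069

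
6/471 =2/157 = 0.01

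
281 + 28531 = 28812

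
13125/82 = 13125/82 = 160.06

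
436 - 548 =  - 112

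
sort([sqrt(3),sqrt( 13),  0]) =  [0,sqrt( 3), sqrt( 13) ] 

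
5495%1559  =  818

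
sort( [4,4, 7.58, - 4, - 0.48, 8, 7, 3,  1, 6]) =[ - 4,-0.48, 1, 3,4, 4, 6, 7 , 7.58, 8 ]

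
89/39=89/39 = 2.28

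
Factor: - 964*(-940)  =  2^4 * 5^1 * 47^1 * 241^1 = 906160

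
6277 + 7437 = 13714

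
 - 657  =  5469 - 6126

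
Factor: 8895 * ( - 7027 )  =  -62505165 = -3^1*5^1*593^1*7027^1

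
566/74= 7  +  24/37 = 7.65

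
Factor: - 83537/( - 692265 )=3^(  -  1)* 5^( - 1)*7^( - 1)*19^( - 1)*347^(  -  1)*83537^1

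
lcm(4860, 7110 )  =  383940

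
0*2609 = 0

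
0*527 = 0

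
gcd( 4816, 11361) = 7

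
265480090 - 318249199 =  - 52769109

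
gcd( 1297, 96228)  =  1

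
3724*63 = 234612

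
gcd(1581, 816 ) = 51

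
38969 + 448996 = 487965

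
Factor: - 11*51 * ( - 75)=3^2 * 5^2 * 11^1 * 17^1 = 42075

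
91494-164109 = -72615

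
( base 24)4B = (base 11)98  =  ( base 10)107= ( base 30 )3h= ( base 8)153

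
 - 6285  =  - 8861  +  2576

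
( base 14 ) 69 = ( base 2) 1011101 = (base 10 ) 93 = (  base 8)135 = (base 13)72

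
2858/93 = 30+68/93 = 30.73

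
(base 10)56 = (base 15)3b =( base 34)1m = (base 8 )70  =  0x38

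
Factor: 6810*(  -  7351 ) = -2^1*3^1*5^1*227^1*7351^1= - 50060310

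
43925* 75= 3294375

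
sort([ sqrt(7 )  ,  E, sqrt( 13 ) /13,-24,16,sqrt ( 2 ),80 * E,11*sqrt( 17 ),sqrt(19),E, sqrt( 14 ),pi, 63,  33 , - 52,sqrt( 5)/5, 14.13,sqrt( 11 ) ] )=[-52, - 24,sqrt( 13)/13,sqrt ( 5 ) /5,sqrt(2 ),sqrt( 7),E,E, pi, sqrt( 11 ), sqrt( 14),sqrt( 19 ),14.13, 16, 33 , 11 * sqrt(17),63,80 *E ] 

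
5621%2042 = 1537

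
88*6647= 584936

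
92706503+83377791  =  176084294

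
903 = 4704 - 3801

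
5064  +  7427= 12491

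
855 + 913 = 1768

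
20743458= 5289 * 3922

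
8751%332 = 119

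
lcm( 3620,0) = 0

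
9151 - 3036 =6115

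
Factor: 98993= 98993^1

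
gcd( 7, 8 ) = 1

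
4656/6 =776 = 776.00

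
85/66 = 1+19/66 = 1.29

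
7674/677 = 7674/677 = 11.34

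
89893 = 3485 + 86408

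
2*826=1652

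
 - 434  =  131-565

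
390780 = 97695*4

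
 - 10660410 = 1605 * ( - 6642 ) 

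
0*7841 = 0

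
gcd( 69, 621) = 69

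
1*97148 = 97148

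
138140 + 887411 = 1025551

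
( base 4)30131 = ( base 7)2216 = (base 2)1100011101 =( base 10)797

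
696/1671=232/557 = 0.42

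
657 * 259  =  170163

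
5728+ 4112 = 9840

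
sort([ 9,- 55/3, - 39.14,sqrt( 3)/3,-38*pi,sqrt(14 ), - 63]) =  [ - 38*pi, - 63,-39.14,  -  55/3, sqrt( 3)/3,sqrt(14), 9]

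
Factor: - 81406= - 2^1*13^1*31^1*101^1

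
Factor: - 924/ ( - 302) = 462/151 = 2^1*3^1*7^1*11^1*151^( - 1 ) 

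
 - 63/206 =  - 63/206 = - 0.31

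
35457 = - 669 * ( - 53)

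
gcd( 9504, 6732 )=396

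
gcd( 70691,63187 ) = 1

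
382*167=63794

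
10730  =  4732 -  - 5998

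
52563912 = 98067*536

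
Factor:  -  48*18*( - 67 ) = 57888= 2^5*3^3*67^1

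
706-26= 680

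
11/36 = 11/36 =0.31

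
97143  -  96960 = 183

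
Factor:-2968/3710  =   - 4/5 = -2^2*5^ ( -1 )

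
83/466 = 83/466 = 0.18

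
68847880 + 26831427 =95679307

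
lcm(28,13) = 364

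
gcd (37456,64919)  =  1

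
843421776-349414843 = 494006933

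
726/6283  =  726/6283 = 0.12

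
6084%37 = 16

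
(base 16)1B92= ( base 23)d7k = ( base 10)7058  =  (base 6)52402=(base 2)1101110010010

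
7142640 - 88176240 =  - 81033600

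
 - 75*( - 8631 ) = 647325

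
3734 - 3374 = 360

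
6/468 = 1/78 =0.01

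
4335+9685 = 14020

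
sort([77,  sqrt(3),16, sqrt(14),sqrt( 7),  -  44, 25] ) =[  -  44, sqrt(3) , sqrt ( 7), sqrt(14), 16, 25, 77 ] 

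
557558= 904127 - 346569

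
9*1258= 11322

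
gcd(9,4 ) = 1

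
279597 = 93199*3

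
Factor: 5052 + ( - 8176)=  - 2^2  *  11^1*71^1 =-3124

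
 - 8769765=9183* ( - 955)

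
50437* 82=4135834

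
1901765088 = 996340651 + 905424437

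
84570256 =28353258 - -56216998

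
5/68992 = 5/68992 = 0.00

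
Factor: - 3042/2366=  - 9/7=- 3^2 *7^( - 1)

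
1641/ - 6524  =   - 1641/6524 = - 0.25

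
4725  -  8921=  -  4196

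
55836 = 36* 1551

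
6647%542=143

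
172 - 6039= - 5867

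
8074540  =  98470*82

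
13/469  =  13/469 = 0.03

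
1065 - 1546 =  - 481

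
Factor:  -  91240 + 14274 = -76966 = - 2^1 * 29^1*1327^1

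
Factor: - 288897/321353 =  - 3^1*7^1 * 211^( - 1)*1523^( - 1)*13757^1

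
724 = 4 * 181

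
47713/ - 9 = -47713/9=- 5301.44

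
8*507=4056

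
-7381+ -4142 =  - 11523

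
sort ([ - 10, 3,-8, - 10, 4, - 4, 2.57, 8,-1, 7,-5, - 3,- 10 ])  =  [ -10, - 10,-10, - 8,-5,-4, -3, - 1,2.57, 3, 4,7, 8]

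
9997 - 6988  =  3009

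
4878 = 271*18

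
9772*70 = 684040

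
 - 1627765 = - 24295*67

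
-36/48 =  - 1 + 1/4 = - 0.75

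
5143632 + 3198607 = 8342239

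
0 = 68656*0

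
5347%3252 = 2095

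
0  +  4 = 4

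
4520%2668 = 1852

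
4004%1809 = 386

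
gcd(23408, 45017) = 7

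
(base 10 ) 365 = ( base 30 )C5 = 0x16D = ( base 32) BD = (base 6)1405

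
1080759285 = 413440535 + 667318750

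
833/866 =833/866 =0.96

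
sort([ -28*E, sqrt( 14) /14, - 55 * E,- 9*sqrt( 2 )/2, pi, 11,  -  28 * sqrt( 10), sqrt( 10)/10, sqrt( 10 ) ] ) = [ - 55 * E, - 28*sqrt( 10),-28*E, - 9*sqrt( 2) /2,sqrt ( 14 )/14, sqrt(10 )/10, pi, sqrt(10 ), 11] 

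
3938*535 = 2106830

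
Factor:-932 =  - 2^2 *233^1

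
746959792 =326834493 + 420125299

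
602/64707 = 602/64707 = 0.01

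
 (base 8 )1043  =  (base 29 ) IP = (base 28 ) JF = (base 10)547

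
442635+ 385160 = 827795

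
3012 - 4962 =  - 1950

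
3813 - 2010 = 1803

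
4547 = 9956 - 5409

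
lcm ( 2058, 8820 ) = 61740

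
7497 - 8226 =-729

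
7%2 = 1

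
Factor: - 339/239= -3^1 * 113^1 * 239^ ( - 1 ) 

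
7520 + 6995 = 14515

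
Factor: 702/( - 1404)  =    -  1/2  =  - 2^( -1)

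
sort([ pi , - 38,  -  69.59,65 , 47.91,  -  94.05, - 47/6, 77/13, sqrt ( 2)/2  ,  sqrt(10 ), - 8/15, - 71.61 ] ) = [-94.05,-71.61, - 69.59,  -  38, - 47/6,-8/15 , sqrt( 2) /2,pi,  sqrt(10), 77/13, 47.91,65 ] 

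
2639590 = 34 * 77635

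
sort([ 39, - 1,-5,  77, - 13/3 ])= [ - 5,-13/3,  -  1,39,77 ]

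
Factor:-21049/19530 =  - 2^( - 1) * 3^(-2)  *  5^( - 1 ) * 97^1 = -97/90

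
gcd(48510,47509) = 77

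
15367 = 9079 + 6288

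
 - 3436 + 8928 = 5492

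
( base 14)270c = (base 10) 6872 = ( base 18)133e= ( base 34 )5W4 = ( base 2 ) 1101011011000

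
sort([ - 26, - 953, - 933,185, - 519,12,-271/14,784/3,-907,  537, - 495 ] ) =[-953 , - 933  , - 907,  -  519, - 495,-26,  -  271/14,12,185 , 784/3,537]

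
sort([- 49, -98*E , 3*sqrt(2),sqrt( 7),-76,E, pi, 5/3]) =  [  -  98*E,-76, - 49,5/3,sqrt( 7),E , pi, 3*sqrt( 2)]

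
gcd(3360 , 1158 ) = 6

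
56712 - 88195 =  - 31483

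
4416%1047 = 228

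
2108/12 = 527/3 = 175.67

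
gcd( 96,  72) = 24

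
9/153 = 1/17 = 0.06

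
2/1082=1/541=0.00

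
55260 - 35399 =19861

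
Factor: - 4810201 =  - 11^1 * 17^1*29^1 * 887^1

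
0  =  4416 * 0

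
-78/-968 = 39/484 = 0.08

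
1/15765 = 1/15765= 0.00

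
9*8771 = 78939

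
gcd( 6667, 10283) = 113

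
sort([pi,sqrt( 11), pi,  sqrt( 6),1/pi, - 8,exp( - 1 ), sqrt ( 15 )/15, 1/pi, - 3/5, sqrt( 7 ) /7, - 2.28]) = [-8,  -  2.28,- 3/5,sqrt( 15) /15, 1/pi, 1/pi, exp (- 1 ),  sqrt (7 )/7, sqrt( 6 ),  pi, pi,  sqrt( 11)]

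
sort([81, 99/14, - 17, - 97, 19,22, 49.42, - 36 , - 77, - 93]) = [ - 97,-93,- 77, - 36,- 17,99/14,19, 22,49.42,81 ]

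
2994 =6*499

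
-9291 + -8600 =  - 17891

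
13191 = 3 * 4397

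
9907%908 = 827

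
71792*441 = 31660272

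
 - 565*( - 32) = 18080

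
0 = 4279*0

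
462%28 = 14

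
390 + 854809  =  855199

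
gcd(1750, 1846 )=2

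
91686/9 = 10187 + 1/3   =  10187.33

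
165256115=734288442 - 569032327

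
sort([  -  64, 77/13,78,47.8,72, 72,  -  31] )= [ - 64, - 31, 77/13,  47.8, 72, 72, 78 ] 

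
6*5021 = 30126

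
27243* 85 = 2315655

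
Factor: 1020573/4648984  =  2^ ( - 3 )*3^3*193^(- 1 )*3011^ ( - 1 )*37799^1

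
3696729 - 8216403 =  - 4519674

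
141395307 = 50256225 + 91139082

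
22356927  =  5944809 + 16412118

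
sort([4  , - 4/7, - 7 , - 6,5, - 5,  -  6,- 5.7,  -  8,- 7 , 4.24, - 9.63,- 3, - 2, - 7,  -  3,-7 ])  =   [ - 9.63 ,-8,  -  7,  -  7,-7,-7,  -  6, - 6, - 5.7,  -  5, - 3, - 3, - 2, - 4/7,  4,4.24, 5 ] 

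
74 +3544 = 3618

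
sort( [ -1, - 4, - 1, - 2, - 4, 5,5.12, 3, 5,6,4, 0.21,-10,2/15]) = [  -  10,- 4,  -  4,-2, - 1, - 1,2/15,0.21, 3,4, 5 , 5, 5.12, 6]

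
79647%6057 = 906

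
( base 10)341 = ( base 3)110122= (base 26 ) d3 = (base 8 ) 525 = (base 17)131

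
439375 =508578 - 69203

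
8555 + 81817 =90372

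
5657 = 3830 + 1827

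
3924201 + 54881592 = 58805793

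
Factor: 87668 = 2^2*7^1  *31^1*101^1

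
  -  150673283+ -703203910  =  -853877193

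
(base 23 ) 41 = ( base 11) 85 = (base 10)93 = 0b1011101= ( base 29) 36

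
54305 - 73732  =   - 19427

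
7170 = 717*10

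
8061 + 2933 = 10994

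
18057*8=144456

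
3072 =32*96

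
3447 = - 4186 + 7633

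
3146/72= 1573/36 = 43.69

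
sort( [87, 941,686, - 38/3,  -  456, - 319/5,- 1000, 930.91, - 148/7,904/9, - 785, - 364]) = [ - 1000, - 785, - 456, - 364, -319/5 ,-148/7 ,-38/3,87,904/9,686,  930.91, 941] 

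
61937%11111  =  6382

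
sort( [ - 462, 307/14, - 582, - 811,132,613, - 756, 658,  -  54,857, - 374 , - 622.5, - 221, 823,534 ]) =[-811, - 756, - 622.5, - 582, - 462, - 374, - 221, - 54, 307/14, 132,534, 613,658 , 823, 857 ]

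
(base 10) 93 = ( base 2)1011101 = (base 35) 2n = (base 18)53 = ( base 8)135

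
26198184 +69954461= 96152645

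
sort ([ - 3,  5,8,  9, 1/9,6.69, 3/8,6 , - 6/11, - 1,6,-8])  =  [-8, - 3, - 1,-6/11, 1/9, 3/8,5, 6, 6, 6.69,  8,9]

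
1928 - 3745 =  - 1817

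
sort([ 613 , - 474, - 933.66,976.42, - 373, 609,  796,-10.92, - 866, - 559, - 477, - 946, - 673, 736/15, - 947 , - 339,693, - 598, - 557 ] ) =[ - 947, - 946, - 933.66, - 866, - 673, - 598, - 559, - 557 , - 477,-474, - 373, - 339, - 10.92,736/15,609, 613,693,796, 976.42 ] 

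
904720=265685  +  639035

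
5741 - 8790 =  - 3049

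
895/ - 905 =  - 1 + 2/181 = - 0.99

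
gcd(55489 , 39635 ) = 7927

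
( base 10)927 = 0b1110011111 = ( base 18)2F9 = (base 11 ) 773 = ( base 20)267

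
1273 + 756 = 2029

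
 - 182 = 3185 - 3367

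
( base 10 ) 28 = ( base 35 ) S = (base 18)1a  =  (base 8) 34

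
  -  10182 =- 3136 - 7046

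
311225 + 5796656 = 6107881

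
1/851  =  1/851=0.00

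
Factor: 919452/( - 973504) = - 229863/243376  =  - 2^( - 4 )*3^1*7^( - 1) * 41^( - 1 )  *53^( - 1 )*193^1 * 397^1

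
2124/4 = 531 =531.00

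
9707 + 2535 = 12242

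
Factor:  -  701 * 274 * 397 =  - 2^1*137^1*397^1*701^1 = -76253378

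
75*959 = 71925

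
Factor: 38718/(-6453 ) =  - 2^1*3^1= -6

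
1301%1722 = 1301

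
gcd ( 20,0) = 20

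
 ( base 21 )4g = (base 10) 100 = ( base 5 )400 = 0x64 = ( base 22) 4c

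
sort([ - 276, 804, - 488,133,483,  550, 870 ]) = [ - 488, - 276, 133, 483,  550, 804,870] 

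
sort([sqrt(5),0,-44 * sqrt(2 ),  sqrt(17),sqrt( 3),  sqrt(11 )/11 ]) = [ - 44 *sqrt(2 ), 0 , sqrt(11)/11,sqrt ( 3), sqrt( 5),  sqrt(17)]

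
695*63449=44097055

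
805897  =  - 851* ( - 947)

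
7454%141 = 122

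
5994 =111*54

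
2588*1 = 2588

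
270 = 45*6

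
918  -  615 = 303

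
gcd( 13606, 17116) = 2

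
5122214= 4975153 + 147061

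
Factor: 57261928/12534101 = 2^3 *47^( - 1) * 266683^(-1 ) * 7157741^1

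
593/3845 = 593/3845 = 0.15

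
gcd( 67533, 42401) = 1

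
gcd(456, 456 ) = 456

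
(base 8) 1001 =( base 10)513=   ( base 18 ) 1A9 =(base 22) 117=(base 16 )201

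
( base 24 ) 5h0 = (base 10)3288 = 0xcd8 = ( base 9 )4453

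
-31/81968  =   - 1 + 81937/81968 = - 0.00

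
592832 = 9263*64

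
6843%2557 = 1729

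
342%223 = 119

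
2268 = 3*756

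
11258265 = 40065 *281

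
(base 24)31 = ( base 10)73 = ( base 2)1001001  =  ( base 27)2J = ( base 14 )53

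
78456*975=76494600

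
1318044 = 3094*426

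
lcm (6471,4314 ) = 12942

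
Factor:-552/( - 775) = 2^3*3^1 *5^(- 2 )*23^1*  31^(- 1) 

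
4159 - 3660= 499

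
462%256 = 206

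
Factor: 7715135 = 5^1*59^1*26153^1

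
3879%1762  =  355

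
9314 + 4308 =13622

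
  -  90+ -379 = -469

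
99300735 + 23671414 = 122972149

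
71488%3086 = 510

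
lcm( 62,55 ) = 3410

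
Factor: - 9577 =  - 61^1*157^1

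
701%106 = 65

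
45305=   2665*17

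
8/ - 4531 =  - 1 + 4523/4531 = - 0.00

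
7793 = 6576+1217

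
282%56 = 2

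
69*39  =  2691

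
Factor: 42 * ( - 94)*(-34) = 2^3*3^1*7^1*17^1 *47^1 =134232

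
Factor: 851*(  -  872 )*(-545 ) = 2^3*5^1 * 23^1*37^1* 109^2 =404429240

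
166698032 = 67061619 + 99636413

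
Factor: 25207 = 7^1*13^1 * 277^1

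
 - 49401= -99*499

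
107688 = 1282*84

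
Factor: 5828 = 2^2*31^1*47^1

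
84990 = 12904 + 72086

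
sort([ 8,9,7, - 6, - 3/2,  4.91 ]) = [-6, - 3/2, 4.91,7, 8,9]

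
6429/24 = 267 + 7/8 =267.88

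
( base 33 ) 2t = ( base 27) 3e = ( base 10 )95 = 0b1011111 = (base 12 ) 7B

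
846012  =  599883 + 246129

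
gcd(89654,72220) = 46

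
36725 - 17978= 18747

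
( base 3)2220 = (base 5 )303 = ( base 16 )4E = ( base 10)78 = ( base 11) 71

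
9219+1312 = 10531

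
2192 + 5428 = 7620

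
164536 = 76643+87893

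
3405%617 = 320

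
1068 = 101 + 967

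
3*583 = 1749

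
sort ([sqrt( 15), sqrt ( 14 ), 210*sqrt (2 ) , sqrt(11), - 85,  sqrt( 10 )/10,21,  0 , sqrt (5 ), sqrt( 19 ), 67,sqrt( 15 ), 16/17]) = [ - 85, 0, sqrt(10 ) /10,16/17,sqrt( 5),sqrt ( 11), sqrt( 14),sqrt(15),  sqrt (15), sqrt( 19), 21, 67, 210*sqrt( 2) ]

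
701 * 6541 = 4585241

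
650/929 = 650/929 = 0.70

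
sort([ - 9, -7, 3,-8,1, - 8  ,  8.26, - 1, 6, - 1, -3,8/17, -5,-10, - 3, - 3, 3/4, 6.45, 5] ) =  [ - 10, - 9, - 8, - 8, - 7, - 5, - 3, - 3, - 3, - 1, - 1,8/17, 3/4,1, 3,5,6,6.45,8.26 ]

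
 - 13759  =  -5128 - 8631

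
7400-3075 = 4325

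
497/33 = 15 + 2/33 = 15.06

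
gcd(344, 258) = 86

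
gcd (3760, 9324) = 4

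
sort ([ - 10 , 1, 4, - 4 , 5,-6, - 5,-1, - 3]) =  [ - 10, - 6,-5, -4,  -  3,-1,1,4,5 ] 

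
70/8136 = 35/4068 = 0.01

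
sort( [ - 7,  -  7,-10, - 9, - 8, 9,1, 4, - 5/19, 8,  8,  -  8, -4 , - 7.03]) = [ - 10, - 9, - 8, - 8, - 7.03, - 7, - 7,-4, - 5/19, 1, 4, 8, 8,9]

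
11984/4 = 2996 = 2996.00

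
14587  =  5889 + 8698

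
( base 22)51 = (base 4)1233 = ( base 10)111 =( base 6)303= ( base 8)157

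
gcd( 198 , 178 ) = 2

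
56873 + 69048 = 125921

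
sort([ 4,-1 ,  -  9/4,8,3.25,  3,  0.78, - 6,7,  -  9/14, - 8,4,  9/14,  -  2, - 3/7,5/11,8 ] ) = [  -  8, - 6, - 9/4,- 2, - 1,- 9/14, - 3/7, 5/11, 9/14,0.78,3,3.25,4,4,  7,8, 8] 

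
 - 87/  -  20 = 4 + 7/20 = 4.35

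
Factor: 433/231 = 3^ ( - 1 ) * 7^( - 1)*11^( - 1)*433^1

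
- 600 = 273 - 873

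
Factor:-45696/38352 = -2^3 * 7^1 *47^( - 1 ) =- 56/47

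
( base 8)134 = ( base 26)3E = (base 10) 92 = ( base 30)32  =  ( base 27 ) 3B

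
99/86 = 99/86 = 1.15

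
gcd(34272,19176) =408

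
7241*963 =6973083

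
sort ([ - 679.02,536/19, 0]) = [ - 679.02, 0,536/19]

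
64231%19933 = 4432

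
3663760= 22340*164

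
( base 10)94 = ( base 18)54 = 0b1011110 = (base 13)73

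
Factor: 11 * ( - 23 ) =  - 253 = - 11^1 * 23^1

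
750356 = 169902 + 580454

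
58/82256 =29/41128 = 0.00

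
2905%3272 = 2905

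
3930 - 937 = 2993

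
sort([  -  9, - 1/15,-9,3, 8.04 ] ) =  [-9, - 9, - 1/15, 3,  8.04 ] 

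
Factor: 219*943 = 3^1*23^1*41^1 * 73^1 = 206517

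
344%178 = 166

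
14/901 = 14/901 = 0.02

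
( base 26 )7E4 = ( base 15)17A0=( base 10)5100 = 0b1001111101100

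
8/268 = 2/67 = 0.03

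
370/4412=185/2206 = 0.08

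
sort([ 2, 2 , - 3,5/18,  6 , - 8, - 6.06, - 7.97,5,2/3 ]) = [ - 8, - 7.97,  -  6.06, - 3, 5/18 , 2/3,2,2, 5,6 ]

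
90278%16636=7098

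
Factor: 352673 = 113^1*3121^1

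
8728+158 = 8886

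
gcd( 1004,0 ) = 1004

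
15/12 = 5/4=1.25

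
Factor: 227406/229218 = 251/253=11^( - 1) * 23^( -1 ) * 251^1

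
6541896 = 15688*417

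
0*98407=0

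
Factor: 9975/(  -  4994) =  - 2^( - 1)*3^1*5^2*7^1*11^( - 1 ) * 19^1*227^ (-1 ) 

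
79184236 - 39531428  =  39652808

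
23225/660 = 4645/132 = 35.19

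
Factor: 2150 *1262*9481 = 25724797300 = 2^2*5^2* 19^1*43^1 * 499^1*631^1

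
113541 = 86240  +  27301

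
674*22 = 14828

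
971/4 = 242 + 3/4 = 242.75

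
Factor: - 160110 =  - 2^1*3^3*5^1*593^1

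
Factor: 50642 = 2^1* 25321^1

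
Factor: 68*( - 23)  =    -  1564 = -2^2 * 17^1*23^1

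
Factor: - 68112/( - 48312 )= 2^1  *  43^1*61^(  -  1)  =  86/61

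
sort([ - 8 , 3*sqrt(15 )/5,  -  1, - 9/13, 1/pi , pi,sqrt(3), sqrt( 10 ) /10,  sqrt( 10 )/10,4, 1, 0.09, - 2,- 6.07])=[ - 8,-6.07,-2, - 1,- 9/13,0.09,sqrt(10) /10,sqrt( 10)/10, 1/pi,1, sqrt ( 3),  3*sqrt( 15)/5,pi, 4 ]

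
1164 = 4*291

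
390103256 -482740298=-92637042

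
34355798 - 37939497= - 3583699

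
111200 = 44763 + 66437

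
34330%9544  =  5698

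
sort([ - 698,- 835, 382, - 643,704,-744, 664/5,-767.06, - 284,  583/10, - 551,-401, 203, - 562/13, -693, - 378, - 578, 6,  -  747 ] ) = [-835, - 767.06, - 747 ,-744, - 698, - 693, - 643, - 578, - 551, - 401, - 378, -284, - 562/13,6,583/10,664/5,203, 382,704] 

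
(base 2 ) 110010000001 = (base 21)759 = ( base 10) 3201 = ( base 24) 5D9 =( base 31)3A8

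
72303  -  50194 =22109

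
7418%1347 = 683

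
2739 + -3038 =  - 299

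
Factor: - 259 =-7^1 * 37^1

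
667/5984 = 667/5984 = 0.11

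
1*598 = 598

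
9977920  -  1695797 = 8282123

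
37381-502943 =-465562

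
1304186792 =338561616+965625176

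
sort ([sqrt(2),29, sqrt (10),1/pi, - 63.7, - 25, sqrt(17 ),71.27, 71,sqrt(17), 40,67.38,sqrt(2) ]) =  [ -63.7, - 25, 1/pi,sqrt(2), sqrt(2),sqrt (10),sqrt(17 ), sqrt(17), 29,40, 67.38, 71,  71.27]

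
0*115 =0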